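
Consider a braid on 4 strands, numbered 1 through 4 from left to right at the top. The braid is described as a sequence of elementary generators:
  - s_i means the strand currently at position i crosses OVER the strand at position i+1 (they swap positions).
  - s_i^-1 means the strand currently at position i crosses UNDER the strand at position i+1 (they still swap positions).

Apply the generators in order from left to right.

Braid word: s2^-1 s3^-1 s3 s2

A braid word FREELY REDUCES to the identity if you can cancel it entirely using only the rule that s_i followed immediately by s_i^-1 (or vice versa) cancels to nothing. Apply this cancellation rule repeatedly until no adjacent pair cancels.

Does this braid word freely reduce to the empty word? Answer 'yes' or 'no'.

Gen 1 (s2^-1): push. Stack: [s2^-1]
Gen 2 (s3^-1): push. Stack: [s2^-1 s3^-1]
Gen 3 (s3): cancels prior s3^-1. Stack: [s2^-1]
Gen 4 (s2): cancels prior s2^-1. Stack: []
Reduced word: (empty)

Answer: yes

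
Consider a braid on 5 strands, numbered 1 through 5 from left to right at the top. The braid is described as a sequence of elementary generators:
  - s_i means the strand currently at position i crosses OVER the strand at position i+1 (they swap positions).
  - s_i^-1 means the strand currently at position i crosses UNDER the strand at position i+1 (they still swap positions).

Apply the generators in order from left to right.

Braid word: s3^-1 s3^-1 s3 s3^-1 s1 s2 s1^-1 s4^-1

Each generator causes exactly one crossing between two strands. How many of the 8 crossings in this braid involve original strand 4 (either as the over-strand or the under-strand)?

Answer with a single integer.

Gen 1: crossing 3x4. Involves strand 4? yes. Count so far: 1
Gen 2: crossing 4x3. Involves strand 4? yes. Count so far: 2
Gen 3: crossing 3x4. Involves strand 4? yes. Count so far: 3
Gen 4: crossing 4x3. Involves strand 4? yes. Count so far: 4
Gen 5: crossing 1x2. Involves strand 4? no. Count so far: 4
Gen 6: crossing 1x3. Involves strand 4? no. Count so far: 4
Gen 7: crossing 2x3. Involves strand 4? no. Count so far: 4
Gen 8: crossing 4x5. Involves strand 4? yes. Count so far: 5

Answer: 5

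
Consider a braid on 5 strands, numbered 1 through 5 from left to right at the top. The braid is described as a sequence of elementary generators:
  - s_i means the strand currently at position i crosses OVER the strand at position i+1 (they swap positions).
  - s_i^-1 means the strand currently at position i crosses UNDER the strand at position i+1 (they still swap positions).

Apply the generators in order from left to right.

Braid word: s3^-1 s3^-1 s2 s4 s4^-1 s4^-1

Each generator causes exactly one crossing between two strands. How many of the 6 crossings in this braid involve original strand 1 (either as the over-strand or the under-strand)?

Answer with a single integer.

Gen 1: crossing 3x4. Involves strand 1? no. Count so far: 0
Gen 2: crossing 4x3. Involves strand 1? no. Count so far: 0
Gen 3: crossing 2x3. Involves strand 1? no. Count so far: 0
Gen 4: crossing 4x5. Involves strand 1? no. Count so far: 0
Gen 5: crossing 5x4. Involves strand 1? no. Count so far: 0
Gen 6: crossing 4x5. Involves strand 1? no. Count so far: 0

Answer: 0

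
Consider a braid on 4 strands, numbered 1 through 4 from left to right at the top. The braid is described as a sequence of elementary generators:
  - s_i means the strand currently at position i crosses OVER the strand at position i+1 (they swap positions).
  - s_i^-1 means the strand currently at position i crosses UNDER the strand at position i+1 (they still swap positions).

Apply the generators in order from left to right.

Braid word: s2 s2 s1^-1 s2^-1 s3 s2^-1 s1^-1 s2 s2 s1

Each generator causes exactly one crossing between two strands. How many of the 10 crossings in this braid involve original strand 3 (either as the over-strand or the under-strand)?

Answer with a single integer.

Gen 1: crossing 2x3. Involves strand 3? yes. Count so far: 1
Gen 2: crossing 3x2. Involves strand 3? yes. Count so far: 2
Gen 3: crossing 1x2. Involves strand 3? no. Count so far: 2
Gen 4: crossing 1x3. Involves strand 3? yes. Count so far: 3
Gen 5: crossing 1x4. Involves strand 3? no. Count so far: 3
Gen 6: crossing 3x4. Involves strand 3? yes. Count so far: 4
Gen 7: crossing 2x4. Involves strand 3? no. Count so far: 4
Gen 8: crossing 2x3. Involves strand 3? yes. Count so far: 5
Gen 9: crossing 3x2. Involves strand 3? yes. Count so far: 6
Gen 10: crossing 4x2. Involves strand 3? no. Count so far: 6

Answer: 6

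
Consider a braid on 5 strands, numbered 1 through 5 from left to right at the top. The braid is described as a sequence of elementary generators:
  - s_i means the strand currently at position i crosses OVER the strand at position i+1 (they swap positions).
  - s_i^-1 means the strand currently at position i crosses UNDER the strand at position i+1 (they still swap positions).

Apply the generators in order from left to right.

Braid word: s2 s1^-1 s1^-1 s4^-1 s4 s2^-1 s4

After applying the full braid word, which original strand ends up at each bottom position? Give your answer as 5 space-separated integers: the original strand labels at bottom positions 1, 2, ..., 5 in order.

Answer: 1 2 3 5 4

Derivation:
Gen 1 (s2): strand 2 crosses over strand 3. Perm now: [1 3 2 4 5]
Gen 2 (s1^-1): strand 1 crosses under strand 3. Perm now: [3 1 2 4 5]
Gen 3 (s1^-1): strand 3 crosses under strand 1. Perm now: [1 3 2 4 5]
Gen 4 (s4^-1): strand 4 crosses under strand 5. Perm now: [1 3 2 5 4]
Gen 5 (s4): strand 5 crosses over strand 4. Perm now: [1 3 2 4 5]
Gen 6 (s2^-1): strand 3 crosses under strand 2. Perm now: [1 2 3 4 5]
Gen 7 (s4): strand 4 crosses over strand 5. Perm now: [1 2 3 5 4]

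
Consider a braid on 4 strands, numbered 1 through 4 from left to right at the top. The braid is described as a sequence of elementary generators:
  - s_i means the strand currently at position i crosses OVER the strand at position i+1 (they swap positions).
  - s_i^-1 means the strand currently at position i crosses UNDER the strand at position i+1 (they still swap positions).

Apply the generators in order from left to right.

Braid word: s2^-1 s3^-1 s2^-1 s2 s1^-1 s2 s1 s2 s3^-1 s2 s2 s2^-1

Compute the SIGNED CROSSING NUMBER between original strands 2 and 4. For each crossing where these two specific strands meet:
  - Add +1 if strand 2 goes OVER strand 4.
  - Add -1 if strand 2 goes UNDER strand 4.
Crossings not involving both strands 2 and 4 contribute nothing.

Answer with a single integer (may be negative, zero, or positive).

Answer: -1

Derivation:
Gen 1: crossing 2x3. Both 2&4? no. Sum: 0
Gen 2: 2 under 4. Both 2&4? yes. Contrib: -1. Sum: -1
Gen 3: crossing 3x4. Both 2&4? no. Sum: -1
Gen 4: crossing 4x3. Both 2&4? no. Sum: -1
Gen 5: crossing 1x3. Both 2&4? no. Sum: -1
Gen 6: crossing 1x4. Both 2&4? no. Sum: -1
Gen 7: crossing 3x4. Both 2&4? no. Sum: -1
Gen 8: crossing 3x1. Both 2&4? no. Sum: -1
Gen 9: crossing 3x2. Both 2&4? no. Sum: -1
Gen 10: crossing 1x2. Both 2&4? no. Sum: -1
Gen 11: crossing 2x1. Both 2&4? no. Sum: -1
Gen 12: crossing 1x2. Both 2&4? no. Sum: -1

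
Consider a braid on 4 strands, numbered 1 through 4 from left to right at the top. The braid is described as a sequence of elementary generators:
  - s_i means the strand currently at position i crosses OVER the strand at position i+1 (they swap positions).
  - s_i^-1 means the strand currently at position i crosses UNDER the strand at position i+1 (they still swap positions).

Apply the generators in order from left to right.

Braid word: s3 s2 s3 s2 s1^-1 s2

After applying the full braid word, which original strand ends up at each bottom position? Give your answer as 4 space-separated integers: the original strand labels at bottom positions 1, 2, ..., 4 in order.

Gen 1 (s3): strand 3 crosses over strand 4. Perm now: [1 2 4 3]
Gen 2 (s2): strand 2 crosses over strand 4. Perm now: [1 4 2 3]
Gen 3 (s3): strand 2 crosses over strand 3. Perm now: [1 4 3 2]
Gen 4 (s2): strand 4 crosses over strand 3. Perm now: [1 3 4 2]
Gen 5 (s1^-1): strand 1 crosses under strand 3. Perm now: [3 1 4 2]
Gen 6 (s2): strand 1 crosses over strand 4. Perm now: [3 4 1 2]

Answer: 3 4 1 2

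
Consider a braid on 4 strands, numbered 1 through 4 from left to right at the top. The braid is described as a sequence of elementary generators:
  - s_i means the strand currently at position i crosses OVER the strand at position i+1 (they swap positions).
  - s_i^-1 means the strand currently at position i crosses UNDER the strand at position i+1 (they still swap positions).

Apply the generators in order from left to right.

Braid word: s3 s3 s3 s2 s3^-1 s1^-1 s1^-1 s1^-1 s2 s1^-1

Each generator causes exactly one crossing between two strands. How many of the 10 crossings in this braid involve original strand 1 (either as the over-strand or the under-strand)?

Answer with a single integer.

Answer: 4

Derivation:
Gen 1: crossing 3x4. Involves strand 1? no. Count so far: 0
Gen 2: crossing 4x3. Involves strand 1? no. Count so far: 0
Gen 3: crossing 3x4. Involves strand 1? no. Count so far: 0
Gen 4: crossing 2x4. Involves strand 1? no. Count so far: 0
Gen 5: crossing 2x3. Involves strand 1? no. Count so far: 0
Gen 6: crossing 1x4. Involves strand 1? yes. Count so far: 1
Gen 7: crossing 4x1. Involves strand 1? yes. Count so far: 2
Gen 8: crossing 1x4. Involves strand 1? yes. Count so far: 3
Gen 9: crossing 1x3. Involves strand 1? yes. Count so far: 4
Gen 10: crossing 4x3. Involves strand 1? no. Count so far: 4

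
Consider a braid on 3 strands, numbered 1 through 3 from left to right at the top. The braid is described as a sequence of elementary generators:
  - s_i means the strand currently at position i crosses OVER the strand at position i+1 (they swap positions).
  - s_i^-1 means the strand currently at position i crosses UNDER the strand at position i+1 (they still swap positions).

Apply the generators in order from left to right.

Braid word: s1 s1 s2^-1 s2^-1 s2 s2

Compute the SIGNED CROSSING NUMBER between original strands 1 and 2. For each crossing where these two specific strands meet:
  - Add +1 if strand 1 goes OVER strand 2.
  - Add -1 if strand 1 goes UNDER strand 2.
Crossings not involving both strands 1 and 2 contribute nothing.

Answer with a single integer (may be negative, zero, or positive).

Answer: 0

Derivation:
Gen 1: 1 over 2. Both 1&2? yes. Contrib: +1. Sum: 1
Gen 2: 2 over 1. Both 1&2? yes. Contrib: -1. Sum: 0
Gen 3: crossing 2x3. Both 1&2? no. Sum: 0
Gen 4: crossing 3x2. Both 1&2? no. Sum: 0
Gen 5: crossing 2x3. Both 1&2? no. Sum: 0
Gen 6: crossing 3x2. Both 1&2? no. Sum: 0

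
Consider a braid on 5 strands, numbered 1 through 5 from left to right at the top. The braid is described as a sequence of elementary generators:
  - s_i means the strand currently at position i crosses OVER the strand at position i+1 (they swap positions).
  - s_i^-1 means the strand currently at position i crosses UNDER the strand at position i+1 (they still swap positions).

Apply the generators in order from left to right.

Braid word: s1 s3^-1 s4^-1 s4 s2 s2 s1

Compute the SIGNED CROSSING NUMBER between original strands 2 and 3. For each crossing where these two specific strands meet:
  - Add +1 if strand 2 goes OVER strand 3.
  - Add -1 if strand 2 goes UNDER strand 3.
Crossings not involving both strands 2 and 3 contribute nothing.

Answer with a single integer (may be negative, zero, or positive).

Answer: 0

Derivation:
Gen 1: crossing 1x2. Both 2&3? no. Sum: 0
Gen 2: crossing 3x4. Both 2&3? no. Sum: 0
Gen 3: crossing 3x5. Both 2&3? no. Sum: 0
Gen 4: crossing 5x3. Both 2&3? no. Sum: 0
Gen 5: crossing 1x4. Both 2&3? no. Sum: 0
Gen 6: crossing 4x1. Both 2&3? no. Sum: 0
Gen 7: crossing 2x1. Both 2&3? no. Sum: 0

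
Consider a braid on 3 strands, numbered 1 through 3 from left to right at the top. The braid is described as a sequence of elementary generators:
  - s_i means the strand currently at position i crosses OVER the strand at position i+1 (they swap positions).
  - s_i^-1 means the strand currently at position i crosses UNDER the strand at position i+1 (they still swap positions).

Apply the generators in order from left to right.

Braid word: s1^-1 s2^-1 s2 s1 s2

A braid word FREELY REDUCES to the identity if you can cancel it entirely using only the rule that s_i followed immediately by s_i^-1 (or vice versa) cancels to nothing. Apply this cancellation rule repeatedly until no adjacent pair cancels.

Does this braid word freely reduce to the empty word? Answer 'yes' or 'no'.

Gen 1 (s1^-1): push. Stack: [s1^-1]
Gen 2 (s2^-1): push. Stack: [s1^-1 s2^-1]
Gen 3 (s2): cancels prior s2^-1. Stack: [s1^-1]
Gen 4 (s1): cancels prior s1^-1. Stack: []
Gen 5 (s2): push. Stack: [s2]
Reduced word: s2

Answer: no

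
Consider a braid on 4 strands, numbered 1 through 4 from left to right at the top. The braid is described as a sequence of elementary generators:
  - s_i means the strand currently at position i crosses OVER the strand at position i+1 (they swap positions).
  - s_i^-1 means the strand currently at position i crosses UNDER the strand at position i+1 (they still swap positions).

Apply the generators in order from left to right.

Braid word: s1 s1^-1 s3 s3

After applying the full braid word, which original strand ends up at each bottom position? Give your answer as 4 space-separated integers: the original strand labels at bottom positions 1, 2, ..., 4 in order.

Answer: 1 2 3 4

Derivation:
Gen 1 (s1): strand 1 crosses over strand 2. Perm now: [2 1 3 4]
Gen 2 (s1^-1): strand 2 crosses under strand 1. Perm now: [1 2 3 4]
Gen 3 (s3): strand 3 crosses over strand 4. Perm now: [1 2 4 3]
Gen 4 (s3): strand 4 crosses over strand 3. Perm now: [1 2 3 4]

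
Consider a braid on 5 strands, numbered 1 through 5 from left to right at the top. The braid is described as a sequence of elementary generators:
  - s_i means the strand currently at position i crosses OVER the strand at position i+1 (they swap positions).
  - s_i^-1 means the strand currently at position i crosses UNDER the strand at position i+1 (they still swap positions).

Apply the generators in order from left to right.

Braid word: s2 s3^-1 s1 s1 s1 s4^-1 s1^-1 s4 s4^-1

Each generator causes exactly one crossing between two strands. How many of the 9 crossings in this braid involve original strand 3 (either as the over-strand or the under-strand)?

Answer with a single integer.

Gen 1: crossing 2x3. Involves strand 3? yes. Count so far: 1
Gen 2: crossing 2x4. Involves strand 3? no. Count so far: 1
Gen 3: crossing 1x3. Involves strand 3? yes. Count so far: 2
Gen 4: crossing 3x1. Involves strand 3? yes. Count so far: 3
Gen 5: crossing 1x3. Involves strand 3? yes. Count so far: 4
Gen 6: crossing 2x5. Involves strand 3? no. Count so far: 4
Gen 7: crossing 3x1. Involves strand 3? yes. Count so far: 5
Gen 8: crossing 5x2. Involves strand 3? no. Count so far: 5
Gen 9: crossing 2x5. Involves strand 3? no. Count so far: 5

Answer: 5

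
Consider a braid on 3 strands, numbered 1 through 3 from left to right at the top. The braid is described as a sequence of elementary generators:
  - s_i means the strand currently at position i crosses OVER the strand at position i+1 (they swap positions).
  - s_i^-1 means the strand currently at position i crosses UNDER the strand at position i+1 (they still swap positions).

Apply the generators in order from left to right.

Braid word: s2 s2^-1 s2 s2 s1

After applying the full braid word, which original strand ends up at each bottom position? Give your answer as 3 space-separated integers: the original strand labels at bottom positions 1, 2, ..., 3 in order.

Gen 1 (s2): strand 2 crosses over strand 3. Perm now: [1 3 2]
Gen 2 (s2^-1): strand 3 crosses under strand 2. Perm now: [1 2 3]
Gen 3 (s2): strand 2 crosses over strand 3. Perm now: [1 3 2]
Gen 4 (s2): strand 3 crosses over strand 2. Perm now: [1 2 3]
Gen 5 (s1): strand 1 crosses over strand 2. Perm now: [2 1 3]

Answer: 2 1 3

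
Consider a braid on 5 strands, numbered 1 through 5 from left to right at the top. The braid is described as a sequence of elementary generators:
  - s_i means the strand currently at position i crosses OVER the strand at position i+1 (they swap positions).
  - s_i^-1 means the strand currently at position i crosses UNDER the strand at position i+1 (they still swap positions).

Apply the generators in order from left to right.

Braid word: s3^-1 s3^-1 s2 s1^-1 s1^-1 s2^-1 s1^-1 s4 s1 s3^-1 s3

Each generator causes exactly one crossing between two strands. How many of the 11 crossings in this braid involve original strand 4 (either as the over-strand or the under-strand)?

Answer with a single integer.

Gen 1: crossing 3x4. Involves strand 4? yes. Count so far: 1
Gen 2: crossing 4x3. Involves strand 4? yes. Count so far: 2
Gen 3: crossing 2x3. Involves strand 4? no. Count so far: 2
Gen 4: crossing 1x3. Involves strand 4? no. Count so far: 2
Gen 5: crossing 3x1. Involves strand 4? no. Count so far: 2
Gen 6: crossing 3x2. Involves strand 4? no. Count so far: 2
Gen 7: crossing 1x2. Involves strand 4? no. Count so far: 2
Gen 8: crossing 4x5. Involves strand 4? yes. Count so far: 3
Gen 9: crossing 2x1. Involves strand 4? no. Count so far: 3
Gen 10: crossing 3x5. Involves strand 4? no. Count so far: 3
Gen 11: crossing 5x3. Involves strand 4? no. Count so far: 3

Answer: 3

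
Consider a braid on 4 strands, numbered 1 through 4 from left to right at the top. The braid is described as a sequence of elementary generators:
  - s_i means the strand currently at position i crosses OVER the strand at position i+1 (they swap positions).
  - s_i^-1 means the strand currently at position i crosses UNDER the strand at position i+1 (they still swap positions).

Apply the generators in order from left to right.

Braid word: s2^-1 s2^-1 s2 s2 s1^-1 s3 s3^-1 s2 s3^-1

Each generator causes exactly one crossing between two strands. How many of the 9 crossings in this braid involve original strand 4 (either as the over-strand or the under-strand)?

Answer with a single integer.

Gen 1: crossing 2x3. Involves strand 4? no. Count so far: 0
Gen 2: crossing 3x2. Involves strand 4? no. Count so far: 0
Gen 3: crossing 2x3. Involves strand 4? no. Count so far: 0
Gen 4: crossing 3x2. Involves strand 4? no. Count so far: 0
Gen 5: crossing 1x2. Involves strand 4? no. Count so far: 0
Gen 6: crossing 3x4. Involves strand 4? yes. Count so far: 1
Gen 7: crossing 4x3. Involves strand 4? yes. Count so far: 2
Gen 8: crossing 1x3. Involves strand 4? no. Count so far: 2
Gen 9: crossing 1x4. Involves strand 4? yes. Count so far: 3

Answer: 3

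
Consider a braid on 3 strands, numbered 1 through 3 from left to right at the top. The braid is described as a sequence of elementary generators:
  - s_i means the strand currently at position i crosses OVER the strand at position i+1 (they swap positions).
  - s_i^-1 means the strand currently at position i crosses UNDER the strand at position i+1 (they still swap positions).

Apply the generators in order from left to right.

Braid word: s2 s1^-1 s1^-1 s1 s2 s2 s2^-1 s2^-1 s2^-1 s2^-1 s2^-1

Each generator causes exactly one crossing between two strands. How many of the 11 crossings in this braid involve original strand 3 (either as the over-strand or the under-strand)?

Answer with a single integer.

Answer: 4

Derivation:
Gen 1: crossing 2x3. Involves strand 3? yes. Count so far: 1
Gen 2: crossing 1x3. Involves strand 3? yes. Count so far: 2
Gen 3: crossing 3x1. Involves strand 3? yes. Count so far: 3
Gen 4: crossing 1x3. Involves strand 3? yes. Count so far: 4
Gen 5: crossing 1x2. Involves strand 3? no. Count so far: 4
Gen 6: crossing 2x1. Involves strand 3? no. Count so far: 4
Gen 7: crossing 1x2. Involves strand 3? no. Count so far: 4
Gen 8: crossing 2x1. Involves strand 3? no. Count so far: 4
Gen 9: crossing 1x2. Involves strand 3? no. Count so far: 4
Gen 10: crossing 2x1. Involves strand 3? no. Count so far: 4
Gen 11: crossing 1x2. Involves strand 3? no. Count so far: 4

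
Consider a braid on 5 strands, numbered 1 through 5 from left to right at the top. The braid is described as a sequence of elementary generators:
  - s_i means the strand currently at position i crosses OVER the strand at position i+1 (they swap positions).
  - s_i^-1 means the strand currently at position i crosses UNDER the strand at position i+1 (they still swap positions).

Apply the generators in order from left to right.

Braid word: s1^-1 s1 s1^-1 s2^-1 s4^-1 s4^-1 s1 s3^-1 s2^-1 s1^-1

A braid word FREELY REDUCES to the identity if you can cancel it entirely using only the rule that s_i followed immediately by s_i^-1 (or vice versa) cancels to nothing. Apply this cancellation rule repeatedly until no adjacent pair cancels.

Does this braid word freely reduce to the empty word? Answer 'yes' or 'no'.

Answer: no

Derivation:
Gen 1 (s1^-1): push. Stack: [s1^-1]
Gen 2 (s1): cancels prior s1^-1. Stack: []
Gen 3 (s1^-1): push. Stack: [s1^-1]
Gen 4 (s2^-1): push. Stack: [s1^-1 s2^-1]
Gen 5 (s4^-1): push. Stack: [s1^-1 s2^-1 s4^-1]
Gen 6 (s4^-1): push. Stack: [s1^-1 s2^-1 s4^-1 s4^-1]
Gen 7 (s1): push. Stack: [s1^-1 s2^-1 s4^-1 s4^-1 s1]
Gen 8 (s3^-1): push. Stack: [s1^-1 s2^-1 s4^-1 s4^-1 s1 s3^-1]
Gen 9 (s2^-1): push. Stack: [s1^-1 s2^-1 s4^-1 s4^-1 s1 s3^-1 s2^-1]
Gen 10 (s1^-1): push. Stack: [s1^-1 s2^-1 s4^-1 s4^-1 s1 s3^-1 s2^-1 s1^-1]
Reduced word: s1^-1 s2^-1 s4^-1 s4^-1 s1 s3^-1 s2^-1 s1^-1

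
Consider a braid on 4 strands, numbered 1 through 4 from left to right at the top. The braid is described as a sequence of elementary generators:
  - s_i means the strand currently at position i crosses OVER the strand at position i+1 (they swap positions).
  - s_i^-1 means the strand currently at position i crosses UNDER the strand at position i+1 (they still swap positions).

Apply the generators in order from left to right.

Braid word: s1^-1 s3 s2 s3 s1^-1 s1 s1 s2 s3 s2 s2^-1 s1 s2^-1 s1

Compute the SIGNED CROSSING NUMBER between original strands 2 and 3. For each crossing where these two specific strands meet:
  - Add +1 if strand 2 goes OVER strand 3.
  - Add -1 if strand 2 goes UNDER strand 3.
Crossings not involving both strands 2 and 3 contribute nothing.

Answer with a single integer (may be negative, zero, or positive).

Gen 1: crossing 1x2. Both 2&3? no. Sum: 0
Gen 2: crossing 3x4. Both 2&3? no. Sum: 0
Gen 3: crossing 1x4. Both 2&3? no. Sum: 0
Gen 4: crossing 1x3. Both 2&3? no. Sum: 0
Gen 5: crossing 2x4. Both 2&3? no. Sum: 0
Gen 6: crossing 4x2. Both 2&3? no. Sum: 0
Gen 7: crossing 2x4. Both 2&3? no. Sum: 0
Gen 8: 2 over 3. Both 2&3? yes. Contrib: +1. Sum: 1
Gen 9: crossing 2x1. Both 2&3? no. Sum: 1
Gen 10: crossing 3x1. Both 2&3? no. Sum: 1
Gen 11: crossing 1x3. Both 2&3? no. Sum: 1
Gen 12: crossing 4x3. Both 2&3? no. Sum: 1
Gen 13: crossing 4x1. Both 2&3? no. Sum: 1
Gen 14: crossing 3x1. Both 2&3? no. Sum: 1

Answer: 1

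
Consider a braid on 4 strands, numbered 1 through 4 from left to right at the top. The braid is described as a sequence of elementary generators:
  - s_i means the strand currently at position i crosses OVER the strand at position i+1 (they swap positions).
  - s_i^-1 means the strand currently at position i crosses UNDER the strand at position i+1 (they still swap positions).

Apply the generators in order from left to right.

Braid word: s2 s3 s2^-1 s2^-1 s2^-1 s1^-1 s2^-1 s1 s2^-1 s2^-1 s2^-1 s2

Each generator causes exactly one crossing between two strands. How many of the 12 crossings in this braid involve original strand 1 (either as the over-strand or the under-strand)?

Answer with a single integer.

Gen 1: crossing 2x3. Involves strand 1? no. Count so far: 0
Gen 2: crossing 2x4. Involves strand 1? no. Count so far: 0
Gen 3: crossing 3x4. Involves strand 1? no. Count so far: 0
Gen 4: crossing 4x3. Involves strand 1? no. Count so far: 0
Gen 5: crossing 3x4. Involves strand 1? no. Count so far: 0
Gen 6: crossing 1x4. Involves strand 1? yes. Count so far: 1
Gen 7: crossing 1x3. Involves strand 1? yes. Count so far: 2
Gen 8: crossing 4x3. Involves strand 1? no. Count so far: 2
Gen 9: crossing 4x1. Involves strand 1? yes. Count so far: 3
Gen 10: crossing 1x4. Involves strand 1? yes. Count so far: 4
Gen 11: crossing 4x1. Involves strand 1? yes. Count so far: 5
Gen 12: crossing 1x4. Involves strand 1? yes. Count so far: 6

Answer: 6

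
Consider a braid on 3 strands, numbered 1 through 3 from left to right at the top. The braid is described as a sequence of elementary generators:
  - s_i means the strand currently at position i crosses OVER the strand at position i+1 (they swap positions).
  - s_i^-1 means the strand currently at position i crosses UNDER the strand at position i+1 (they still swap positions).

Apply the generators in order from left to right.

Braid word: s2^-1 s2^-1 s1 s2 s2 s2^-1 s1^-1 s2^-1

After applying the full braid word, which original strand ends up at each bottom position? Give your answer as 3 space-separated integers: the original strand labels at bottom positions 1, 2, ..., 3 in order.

Answer: 3 1 2

Derivation:
Gen 1 (s2^-1): strand 2 crosses under strand 3. Perm now: [1 3 2]
Gen 2 (s2^-1): strand 3 crosses under strand 2. Perm now: [1 2 3]
Gen 3 (s1): strand 1 crosses over strand 2. Perm now: [2 1 3]
Gen 4 (s2): strand 1 crosses over strand 3. Perm now: [2 3 1]
Gen 5 (s2): strand 3 crosses over strand 1. Perm now: [2 1 3]
Gen 6 (s2^-1): strand 1 crosses under strand 3. Perm now: [2 3 1]
Gen 7 (s1^-1): strand 2 crosses under strand 3. Perm now: [3 2 1]
Gen 8 (s2^-1): strand 2 crosses under strand 1. Perm now: [3 1 2]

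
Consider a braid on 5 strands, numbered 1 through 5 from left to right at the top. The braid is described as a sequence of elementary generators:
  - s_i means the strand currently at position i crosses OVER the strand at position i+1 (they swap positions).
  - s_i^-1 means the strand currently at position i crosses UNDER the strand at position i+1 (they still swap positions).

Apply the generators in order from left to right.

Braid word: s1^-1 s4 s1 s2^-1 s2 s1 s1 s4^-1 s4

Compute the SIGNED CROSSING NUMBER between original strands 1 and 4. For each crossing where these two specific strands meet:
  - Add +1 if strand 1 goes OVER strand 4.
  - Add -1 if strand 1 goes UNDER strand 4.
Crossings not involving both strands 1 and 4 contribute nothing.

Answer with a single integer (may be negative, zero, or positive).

Gen 1: crossing 1x2. Both 1&4? no. Sum: 0
Gen 2: crossing 4x5. Both 1&4? no. Sum: 0
Gen 3: crossing 2x1. Both 1&4? no. Sum: 0
Gen 4: crossing 2x3. Both 1&4? no. Sum: 0
Gen 5: crossing 3x2. Both 1&4? no. Sum: 0
Gen 6: crossing 1x2. Both 1&4? no. Sum: 0
Gen 7: crossing 2x1. Both 1&4? no. Sum: 0
Gen 8: crossing 5x4. Both 1&4? no. Sum: 0
Gen 9: crossing 4x5. Both 1&4? no. Sum: 0

Answer: 0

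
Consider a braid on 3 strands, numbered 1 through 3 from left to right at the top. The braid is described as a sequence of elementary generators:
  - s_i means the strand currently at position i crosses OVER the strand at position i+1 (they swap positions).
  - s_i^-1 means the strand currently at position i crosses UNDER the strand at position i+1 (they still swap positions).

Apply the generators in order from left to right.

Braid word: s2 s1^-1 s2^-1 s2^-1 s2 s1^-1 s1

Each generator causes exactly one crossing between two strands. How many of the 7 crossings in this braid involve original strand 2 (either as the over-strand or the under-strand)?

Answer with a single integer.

Answer: 6

Derivation:
Gen 1: crossing 2x3. Involves strand 2? yes. Count so far: 1
Gen 2: crossing 1x3. Involves strand 2? no. Count so far: 1
Gen 3: crossing 1x2. Involves strand 2? yes. Count so far: 2
Gen 4: crossing 2x1. Involves strand 2? yes. Count so far: 3
Gen 5: crossing 1x2. Involves strand 2? yes. Count so far: 4
Gen 6: crossing 3x2. Involves strand 2? yes. Count so far: 5
Gen 7: crossing 2x3. Involves strand 2? yes. Count so far: 6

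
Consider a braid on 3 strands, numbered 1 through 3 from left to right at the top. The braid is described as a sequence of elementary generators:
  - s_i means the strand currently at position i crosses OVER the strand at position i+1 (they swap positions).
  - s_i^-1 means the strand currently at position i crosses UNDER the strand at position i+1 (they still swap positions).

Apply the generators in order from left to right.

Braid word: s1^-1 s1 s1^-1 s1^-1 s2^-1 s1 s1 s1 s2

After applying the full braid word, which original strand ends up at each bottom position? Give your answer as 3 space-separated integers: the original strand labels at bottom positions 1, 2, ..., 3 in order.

Gen 1 (s1^-1): strand 1 crosses under strand 2. Perm now: [2 1 3]
Gen 2 (s1): strand 2 crosses over strand 1. Perm now: [1 2 3]
Gen 3 (s1^-1): strand 1 crosses under strand 2. Perm now: [2 1 3]
Gen 4 (s1^-1): strand 2 crosses under strand 1. Perm now: [1 2 3]
Gen 5 (s2^-1): strand 2 crosses under strand 3. Perm now: [1 3 2]
Gen 6 (s1): strand 1 crosses over strand 3. Perm now: [3 1 2]
Gen 7 (s1): strand 3 crosses over strand 1. Perm now: [1 3 2]
Gen 8 (s1): strand 1 crosses over strand 3. Perm now: [3 1 2]
Gen 9 (s2): strand 1 crosses over strand 2. Perm now: [3 2 1]

Answer: 3 2 1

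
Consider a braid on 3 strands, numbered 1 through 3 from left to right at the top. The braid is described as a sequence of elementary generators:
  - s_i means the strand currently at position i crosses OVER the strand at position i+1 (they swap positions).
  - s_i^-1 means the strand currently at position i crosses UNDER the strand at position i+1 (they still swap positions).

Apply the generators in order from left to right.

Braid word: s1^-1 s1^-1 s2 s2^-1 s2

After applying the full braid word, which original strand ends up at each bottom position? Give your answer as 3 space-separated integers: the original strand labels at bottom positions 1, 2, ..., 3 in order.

Gen 1 (s1^-1): strand 1 crosses under strand 2. Perm now: [2 1 3]
Gen 2 (s1^-1): strand 2 crosses under strand 1. Perm now: [1 2 3]
Gen 3 (s2): strand 2 crosses over strand 3. Perm now: [1 3 2]
Gen 4 (s2^-1): strand 3 crosses under strand 2. Perm now: [1 2 3]
Gen 5 (s2): strand 2 crosses over strand 3. Perm now: [1 3 2]

Answer: 1 3 2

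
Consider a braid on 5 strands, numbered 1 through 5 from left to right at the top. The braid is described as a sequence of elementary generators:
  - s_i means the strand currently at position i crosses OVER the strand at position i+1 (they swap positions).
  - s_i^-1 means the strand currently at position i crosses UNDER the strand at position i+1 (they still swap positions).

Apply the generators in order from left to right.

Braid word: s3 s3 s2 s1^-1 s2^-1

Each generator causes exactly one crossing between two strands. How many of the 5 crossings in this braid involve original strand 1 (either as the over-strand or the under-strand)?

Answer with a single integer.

Answer: 2

Derivation:
Gen 1: crossing 3x4. Involves strand 1? no. Count so far: 0
Gen 2: crossing 4x3. Involves strand 1? no. Count so far: 0
Gen 3: crossing 2x3. Involves strand 1? no. Count so far: 0
Gen 4: crossing 1x3. Involves strand 1? yes. Count so far: 1
Gen 5: crossing 1x2. Involves strand 1? yes. Count so far: 2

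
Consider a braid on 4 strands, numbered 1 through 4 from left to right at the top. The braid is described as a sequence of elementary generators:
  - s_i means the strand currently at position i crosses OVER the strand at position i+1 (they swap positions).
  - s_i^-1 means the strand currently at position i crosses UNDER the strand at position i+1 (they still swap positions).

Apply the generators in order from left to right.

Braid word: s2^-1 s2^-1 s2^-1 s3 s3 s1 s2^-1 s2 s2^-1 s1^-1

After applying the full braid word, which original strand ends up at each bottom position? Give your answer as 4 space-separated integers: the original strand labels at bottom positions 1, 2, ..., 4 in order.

Answer: 2 3 1 4

Derivation:
Gen 1 (s2^-1): strand 2 crosses under strand 3. Perm now: [1 3 2 4]
Gen 2 (s2^-1): strand 3 crosses under strand 2. Perm now: [1 2 3 4]
Gen 3 (s2^-1): strand 2 crosses under strand 3. Perm now: [1 3 2 4]
Gen 4 (s3): strand 2 crosses over strand 4. Perm now: [1 3 4 2]
Gen 5 (s3): strand 4 crosses over strand 2. Perm now: [1 3 2 4]
Gen 6 (s1): strand 1 crosses over strand 3. Perm now: [3 1 2 4]
Gen 7 (s2^-1): strand 1 crosses under strand 2. Perm now: [3 2 1 4]
Gen 8 (s2): strand 2 crosses over strand 1. Perm now: [3 1 2 4]
Gen 9 (s2^-1): strand 1 crosses under strand 2. Perm now: [3 2 1 4]
Gen 10 (s1^-1): strand 3 crosses under strand 2. Perm now: [2 3 1 4]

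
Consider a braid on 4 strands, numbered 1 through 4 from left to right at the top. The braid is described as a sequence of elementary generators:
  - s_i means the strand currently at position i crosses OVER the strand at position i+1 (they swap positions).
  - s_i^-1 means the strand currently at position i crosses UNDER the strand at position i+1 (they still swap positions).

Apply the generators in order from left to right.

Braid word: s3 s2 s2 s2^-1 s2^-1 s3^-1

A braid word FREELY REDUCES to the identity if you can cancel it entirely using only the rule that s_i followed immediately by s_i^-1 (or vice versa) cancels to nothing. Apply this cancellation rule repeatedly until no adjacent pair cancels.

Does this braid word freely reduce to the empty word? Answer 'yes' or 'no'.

Answer: yes

Derivation:
Gen 1 (s3): push. Stack: [s3]
Gen 2 (s2): push. Stack: [s3 s2]
Gen 3 (s2): push. Stack: [s3 s2 s2]
Gen 4 (s2^-1): cancels prior s2. Stack: [s3 s2]
Gen 5 (s2^-1): cancels prior s2. Stack: [s3]
Gen 6 (s3^-1): cancels prior s3. Stack: []
Reduced word: (empty)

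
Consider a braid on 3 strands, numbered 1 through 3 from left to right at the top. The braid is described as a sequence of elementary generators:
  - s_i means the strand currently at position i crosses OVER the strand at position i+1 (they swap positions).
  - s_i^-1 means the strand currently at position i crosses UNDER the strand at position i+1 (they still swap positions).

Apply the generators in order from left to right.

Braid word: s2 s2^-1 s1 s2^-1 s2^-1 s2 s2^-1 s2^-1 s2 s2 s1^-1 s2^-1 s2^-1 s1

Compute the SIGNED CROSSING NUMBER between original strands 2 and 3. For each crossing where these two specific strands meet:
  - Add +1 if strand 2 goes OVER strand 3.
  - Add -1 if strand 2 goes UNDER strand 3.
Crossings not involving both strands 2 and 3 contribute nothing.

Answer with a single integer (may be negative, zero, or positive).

Gen 1: 2 over 3. Both 2&3? yes. Contrib: +1. Sum: 1
Gen 2: 3 under 2. Both 2&3? yes. Contrib: +1. Sum: 2
Gen 3: crossing 1x2. Both 2&3? no. Sum: 2
Gen 4: crossing 1x3. Both 2&3? no. Sum: 2
Gen 5: crossing 3x1. Both 2&3? no. Sum: 2
Gen 6: crossing 1x3. Both 2&3? no. Sum: 2
Gen 7: crossing 3x1. Both 2&3? no. Sum: 2
Gen 8: crossing 1x3. Both 2&3? no. Sum: 2
Gen 9: crossing 3x1. Both 2&3? no. Sum: 2
Gen 10: crossing 1x3. Both 2&3? no. Sum: 2
Gen 11: 2 under 3. Both 2&3? yes. Contrib: -1. Sum: 1
Gen 12: crossing 2x1. Both 2&3? no. Sum: 1
Gen 13: crossing 1x2. Both 2&3? no. Sum: 1
Gen 14: 3 over 2. Both 2&3? yes. Contrib: -1. Sum: 0

Answer: 0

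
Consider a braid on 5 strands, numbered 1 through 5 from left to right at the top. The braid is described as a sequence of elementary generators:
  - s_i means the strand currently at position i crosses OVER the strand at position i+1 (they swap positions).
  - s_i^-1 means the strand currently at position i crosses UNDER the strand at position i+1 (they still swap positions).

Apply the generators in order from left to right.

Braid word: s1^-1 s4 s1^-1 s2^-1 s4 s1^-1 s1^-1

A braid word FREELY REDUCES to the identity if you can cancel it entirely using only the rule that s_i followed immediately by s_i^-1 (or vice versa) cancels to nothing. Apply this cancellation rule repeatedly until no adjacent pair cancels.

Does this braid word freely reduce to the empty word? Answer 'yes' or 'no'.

Answer: no

Derivation:
Gen 1 (s1^-1): push. Stack: [s1^-1]
Gen 2 (s4): push. Stack: [s1^-1 s4]
Gen 3 (s1^-1): push. Stack: [s1^-1 s4 s1^-1]
Gen 4 (s2^-1): push. Stack: [s1^-1 s4 s1^-1 s2^-1]
Gen 5 (s4): push. Stack: [s1^-1 s4 s1^-1 s2^-1 s4]
Gen 6 (s1^-1): push. Stack: [s1^-1 s4 s1^-1 s2^-1 s4 s1^-1]
Gen 7 (s1^-1): push. Stack: [s1^-1 s4 s1^-1 s2^-1 s4 s1^-1 s1^-1]
Reduced word: s1^-1 s4 s1^-1 s2^-1 s4 s1^-1 s1^-1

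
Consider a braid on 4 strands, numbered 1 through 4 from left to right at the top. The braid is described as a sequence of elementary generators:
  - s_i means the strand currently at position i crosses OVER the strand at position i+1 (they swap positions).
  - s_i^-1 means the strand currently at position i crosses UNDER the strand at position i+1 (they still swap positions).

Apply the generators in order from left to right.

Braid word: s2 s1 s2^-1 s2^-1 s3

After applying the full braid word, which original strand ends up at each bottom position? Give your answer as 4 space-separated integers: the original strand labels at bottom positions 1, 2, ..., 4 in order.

Gen 1 (s2): strand 2 crosses over strand 3. Perm now: [1 3 2 4]
Gen 2 (s1): strand 1 crosses over strand 3. Perm now: [3 1 2 4]
Gen 3 (s2^-1): strand 1 crosses under strand 2. Perm now: [3 2 1 4]
Gen 4 (s2^-1): strand 2 crosses under strand 1. Perm now: [3 1 2 4]
Gen 5 (s3): strand 2 crosses over strand 4. Perm now: [3 1 4 2]

Answer: 3 1 4 2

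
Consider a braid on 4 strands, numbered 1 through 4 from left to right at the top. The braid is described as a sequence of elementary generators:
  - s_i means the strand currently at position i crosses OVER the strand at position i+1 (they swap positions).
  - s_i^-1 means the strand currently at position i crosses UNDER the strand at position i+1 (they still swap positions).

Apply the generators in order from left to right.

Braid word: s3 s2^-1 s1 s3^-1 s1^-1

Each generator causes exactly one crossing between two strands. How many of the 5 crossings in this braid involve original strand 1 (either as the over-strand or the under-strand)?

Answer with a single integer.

Answer: 2

Derivation:
Gen 1: crossing 3x4. Involves strand 1? no. Count so far: 0
Gen 2: crossing 2x4. Involves strand 1? no. Count so far: 0
Gen 3: crossing 1x4. Involves strand 1? yes. Count so far: 1
Gen 4: crossing 2x3. Involves strand 1? no. Count so far: 1
Gen 5: crossing 4x1. Involves strand 1? yes. Count so far: 2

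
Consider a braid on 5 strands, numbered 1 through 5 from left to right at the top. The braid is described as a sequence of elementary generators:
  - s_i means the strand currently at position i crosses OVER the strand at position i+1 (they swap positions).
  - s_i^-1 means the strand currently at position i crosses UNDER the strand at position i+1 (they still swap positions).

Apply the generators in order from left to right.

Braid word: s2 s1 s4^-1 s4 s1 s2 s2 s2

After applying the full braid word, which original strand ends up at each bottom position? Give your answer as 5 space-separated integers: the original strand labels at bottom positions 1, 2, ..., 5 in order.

Gen 1 (s2): strand 2 crosses over strand 3. Perm now: [1 3 2 4 5]
Gen 2 (s1): strand 1 crosses over strand 3. Perm now: [3 1 2 4 5]
Gen 3 (s4^-1): strand 4 crosses under strand 5. Perm now: [3 1 2 5 4]
Gen 4 (s4): strand 5 crosses over strand 4. Perm now: [3 1 2 4 5]
Gen 5 (s1): strand 3 crosses over strand 1. Perm now: [1 3 2 4 5]
Gen 6 (s2): strand 3 crosses over strand 2. Perm now: [1 2 3 4 5]
Gen 7 (s2): strand 2 crosses over strand 3. Perm now: [1 3 2 4 5]
Gen 8 (s2): strand 3 crosses over strand 2. Perm now: [1 2 3 4 5]

Answer: 1 2 3 4 5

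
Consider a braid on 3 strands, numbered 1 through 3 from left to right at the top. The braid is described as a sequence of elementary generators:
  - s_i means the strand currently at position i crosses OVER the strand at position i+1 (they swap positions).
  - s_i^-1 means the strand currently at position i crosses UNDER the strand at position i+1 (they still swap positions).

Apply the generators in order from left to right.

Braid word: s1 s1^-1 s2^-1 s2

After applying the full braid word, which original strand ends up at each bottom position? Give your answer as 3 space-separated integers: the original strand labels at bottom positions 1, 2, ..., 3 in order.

Answer: 1 2 3

Derivation:
Gen 1 (s1): strand 1 crosses over strand 2. Perm now: [2 1 3]
Gen 2 (s1^-1): strand 2 crosses under strand 1. Perm now: [1 2 3]
Gen 3 (s2^-1): strand 2 crosses under strand 3. Perm now: [1 3 2]
Gen 4 (s2): strand 3 crosses over strand 2. Perm now: [1 2 3]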